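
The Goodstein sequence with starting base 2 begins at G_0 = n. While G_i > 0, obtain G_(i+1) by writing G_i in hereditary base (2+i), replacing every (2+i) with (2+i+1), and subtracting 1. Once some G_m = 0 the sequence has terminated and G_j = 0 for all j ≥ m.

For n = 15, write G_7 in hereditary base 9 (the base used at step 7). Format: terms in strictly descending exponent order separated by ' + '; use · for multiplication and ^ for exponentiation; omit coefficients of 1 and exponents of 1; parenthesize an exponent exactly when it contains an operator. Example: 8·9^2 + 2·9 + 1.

G_0 = 15. HB_2(15) = 2^(2 + 1) + 2^2 + 2 + 1. Bump = 112. G_1 = 111.
G_1 = 111. HB_3(111) = 3^(3 + 1) + 3^3 + 3. Bump = 1284. G_2 = 1283.
G_2 = 1283. HB_4(1283) = 4^(4 + 1) + 4^4 + 3. Bump = 18753. G_3 = 18752.
G_3 = 18752. HB_5(18752) = 5^(5 + 1) + 5^5 + 2. Bump = 326594. G_4 = 326593.
G_4 = 326593. HB_6(326593) = 6^(6 + 1) + 6^6 + 1. Bump = 6588345. G_5 = 6588344.
G_5 = 6588344. HB_7(6588344) = 7^(7 + 1) + 7^7. Bump = 150994944. G_6 = 150994943.
G_6 = 150994943. HB_8(150994943) = 8^(8 + 1) + 7·8^7 + 7·8^6 + 7·8^5 + 7·8^4 + 7·8^3 + 7·8^2 + 7·8 + 7. Bump = 3524450281. G_7 = 3524450280.
G_7 = 3524450280. HB_9(3524450280) = 9^(9 + 1) + 7·9^7 + 7·9^6 + 7·9^5 + 7·9^4 + 7·9^3 + 7·9^2 + 7·9 + 6. Bump = 100077777776. G_8 = 100077777775.

9^(9 + 1) + 7·9^7 + 7·9^6 + 7·9^5 + 7·9^4 + 7·9^3 + 7·9^2 + 7·9 + 6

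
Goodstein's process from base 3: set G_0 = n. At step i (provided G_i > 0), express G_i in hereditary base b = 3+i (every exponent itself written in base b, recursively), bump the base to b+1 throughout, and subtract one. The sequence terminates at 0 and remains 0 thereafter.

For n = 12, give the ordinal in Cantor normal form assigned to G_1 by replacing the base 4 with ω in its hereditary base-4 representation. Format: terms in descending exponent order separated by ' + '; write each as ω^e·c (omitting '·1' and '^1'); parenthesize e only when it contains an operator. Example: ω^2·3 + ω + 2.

ω^2 + 3

i=0: 12 = 3^2 + 3 (b=3); 3→4: 4^2 + 4 = 20; 20−1 = 19
i=1: 19 = 4^2 + 3 (b=4); 4→5: 5^2 + 3 = 28; 28−1 = 27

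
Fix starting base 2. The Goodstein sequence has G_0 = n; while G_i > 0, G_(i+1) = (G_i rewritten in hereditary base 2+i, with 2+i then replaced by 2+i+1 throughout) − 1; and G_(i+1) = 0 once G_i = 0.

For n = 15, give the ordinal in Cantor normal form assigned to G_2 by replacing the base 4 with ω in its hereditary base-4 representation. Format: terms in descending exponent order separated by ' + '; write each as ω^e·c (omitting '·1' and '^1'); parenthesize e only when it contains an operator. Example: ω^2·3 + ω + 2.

i=0: 15 = 2^(2 + 1) + 2^2 + 2 + 1 (b=2); 2→3: 3^(3 + 1) + 3^3 + 3 + 1 = 112; 112−1 = 111
i=1: 111 = 3^(3 + 1) + 3^3 + 3 (b=3); 3→4: 4^(4 + 1) + 4^4 + 4 = 1284; 1284−1 = 1283

ω^(ω + 1) + ω^ω + 3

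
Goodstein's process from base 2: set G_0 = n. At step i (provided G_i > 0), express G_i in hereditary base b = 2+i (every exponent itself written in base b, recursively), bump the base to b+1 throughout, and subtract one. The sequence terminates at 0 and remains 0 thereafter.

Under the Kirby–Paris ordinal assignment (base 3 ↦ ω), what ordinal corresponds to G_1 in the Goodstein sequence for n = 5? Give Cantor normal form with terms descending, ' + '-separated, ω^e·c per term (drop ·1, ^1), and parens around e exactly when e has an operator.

(0) 5|_2 = 2^2 + 1 ↦ 3^3 + 1|_3 = 28 ⇒ 27
(1) 27|_3 = 3^3 ↦ 4^4|_4 = 256 ⇒ 255

ω^ω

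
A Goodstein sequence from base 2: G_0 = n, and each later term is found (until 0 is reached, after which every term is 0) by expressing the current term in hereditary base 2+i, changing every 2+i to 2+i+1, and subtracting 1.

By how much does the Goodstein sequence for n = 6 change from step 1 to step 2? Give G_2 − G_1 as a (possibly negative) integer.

G_0=6  [base 2] 2^2 + 2  →[2↦3]→  3^3 + 3 = 30  −1 ⇒ G_1=29
G_1=29  [base 3] 3^3 + 2  →[3↦4]→  4^4 + 2 = 258  −1 ⇒ G_2=257

228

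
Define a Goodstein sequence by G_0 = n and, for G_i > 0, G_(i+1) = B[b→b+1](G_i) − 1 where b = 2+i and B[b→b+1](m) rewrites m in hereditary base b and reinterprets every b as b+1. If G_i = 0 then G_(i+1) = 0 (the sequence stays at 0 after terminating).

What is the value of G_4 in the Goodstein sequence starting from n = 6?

46655

step 0: 6 = 2^2 + 2; sub 3 for 2: 3^3 + 3; = 30; G_1 = 30−1 = 29
step 1: 29 = 3^3 + 2; sub 4 for 3: 4^4 + 2; = 258; G_2 = 258−1 = 257
step 2: 257 = 4^4 + 1; sub 5 for 4: 5^5 + 1; = 3126; G_3 = 3126−1 = 3125
step 3: 3125 = 5^5; sub 6 for 5: 6^6; = 46656; G_4 = 46656−1 = 46655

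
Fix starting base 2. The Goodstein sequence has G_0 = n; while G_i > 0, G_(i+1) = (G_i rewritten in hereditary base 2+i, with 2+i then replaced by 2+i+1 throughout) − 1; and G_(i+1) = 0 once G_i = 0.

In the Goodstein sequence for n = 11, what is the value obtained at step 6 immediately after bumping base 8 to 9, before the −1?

2749609303

[0] 11 ≡ 2^(2 + 1) + 2 + 1 (base 2). Lift 3: 85. −1: 84.
[1] 84 ≡ 3^(3 + 1) + 3 (base 3). Lift 4: 1028. −1: 1027.
[2] 1027 ≡ 4^(4 + 1) + 3 (base 4). Lift 5: 15628. −1: 15627.
[3] 15627 ≡ 5^(5 + 1) + 2 (base 5). Lift 6: 279938. −1: 279937.
[4] 279937 ≡ 6^(6 + 1) + 1 (base 6). Lift 7: 5764802. −1: 5764801.
[5] 5764801 ≡ 7^(7 + 1) (base 7). Lift 8: 134217728. −1: 134217727.
[6] 134217727 ≡ 7·8^8 + 7·8^7 + 7·8^6 + 7·8^5 + 7·8^4 + 7·8^3 + 7·8^2 + 7·8 + 7 (base 8). Lift 9: 2749609303. −1: 2749609302.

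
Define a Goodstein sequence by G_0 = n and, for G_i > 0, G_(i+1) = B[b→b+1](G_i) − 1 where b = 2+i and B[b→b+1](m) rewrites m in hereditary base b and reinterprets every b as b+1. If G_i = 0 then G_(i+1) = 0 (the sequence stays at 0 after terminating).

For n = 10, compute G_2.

G_0 = 10. HB_2(10) = 2^(2 + 1) + 2. Bump = 84. G_1 = 83.
G_1 = 83. HB_3(83) = 3^(3 + 1) + 2. Bump = 1026. G_2 = 1025.
G_2 = 1025. HB_4(1025) = 4^(4 + 1) + 1. Bump = 15626. G_3 = 15625.

1025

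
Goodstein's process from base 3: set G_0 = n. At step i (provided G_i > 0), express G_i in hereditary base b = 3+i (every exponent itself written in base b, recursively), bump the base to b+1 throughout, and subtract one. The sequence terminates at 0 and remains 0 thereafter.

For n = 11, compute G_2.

25

(0) 11|_3 = 3^2 + 2 ↦ 4^2 + 2|_4 = 18 ⇒ 17
(1) 17|_4 = 4^2 + 1 ↦ 5^2 + 1|_5 = 26 ⇒ 25
(2) 25|_5 = 5^2 ↦ 6^2|_6 = 36 ⇒ 35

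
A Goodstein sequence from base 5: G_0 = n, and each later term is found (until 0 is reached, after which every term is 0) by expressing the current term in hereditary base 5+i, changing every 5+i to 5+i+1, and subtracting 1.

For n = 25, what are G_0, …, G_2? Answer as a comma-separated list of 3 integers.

25, 35, 39

i=0: 25 = 5^2 (b=5); 5→6: 6^2 = 36; 36−1 = 35
i=1: 35 = 5·6 + 5 (b=6); 6→7: 5·7 + 5 = 40; 40−1 = 39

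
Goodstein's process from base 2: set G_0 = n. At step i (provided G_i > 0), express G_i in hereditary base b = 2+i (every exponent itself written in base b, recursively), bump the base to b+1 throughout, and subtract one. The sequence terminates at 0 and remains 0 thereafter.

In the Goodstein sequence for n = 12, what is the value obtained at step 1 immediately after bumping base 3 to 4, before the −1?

1066

12 —HB2→ 2^(2 + 1) + 2^2 —bump→ 3^(3 + 1) + 3^3 = 108 —(−1)→ 107
107 —HB3→ 3^(3 + 1) + 2·3^2 + 2·3 + 2 —bump→ 4^(4 + 1) + 2·4^2 + 2·4 + 2 = 1066 —(−1)→ 1065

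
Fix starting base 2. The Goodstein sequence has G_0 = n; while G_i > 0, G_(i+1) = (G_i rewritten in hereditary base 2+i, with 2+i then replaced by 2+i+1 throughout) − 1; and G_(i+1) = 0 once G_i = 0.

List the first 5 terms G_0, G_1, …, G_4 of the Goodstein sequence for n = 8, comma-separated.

(0) 8|_2 = 2^(2 + 1) ↦ 3^(3 + 1)|_3 = 81 ⇒ 80
(1) 80|_3 = 2·3^3 + 2·3^2 + 2·3 + 2 ↦ 2·4^4 + 2·4^2 + 2·4 + 2|_4 = 554 ⇒ 553
(2) 553|_4 = 2·4^4 + 2·4^2 + 2·4 + 1 ↦ 2·5^5 + 2·5^2 + 2·5 + 1|_5 = 6311 ⇒ 6310
(3) 6310|_5 = 2·5^5 + 2·5^2 + 2·5 ↦ 2·6^6 + 2·6^2 + 2·6|_6 = 93396 ⇒ 93395

8, 80, 553, 6310, 93395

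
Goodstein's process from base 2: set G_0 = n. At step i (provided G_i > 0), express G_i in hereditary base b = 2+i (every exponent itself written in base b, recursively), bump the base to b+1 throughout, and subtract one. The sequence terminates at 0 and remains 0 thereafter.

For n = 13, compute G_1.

[0] 13 ≡ 2^(2 + 1) + 2^2 + 1 (base 2). Lift 3: 109. −1: 108.
[1] 108 ≡ 3^(3 + 1) + 3^3 (base 3). Lift 4: 1280. −1: 1279.

108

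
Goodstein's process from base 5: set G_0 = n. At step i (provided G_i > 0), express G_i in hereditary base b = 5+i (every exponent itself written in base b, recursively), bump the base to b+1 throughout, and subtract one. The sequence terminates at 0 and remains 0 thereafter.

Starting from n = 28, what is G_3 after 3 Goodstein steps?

i=0: 28 = 5^2 + 3 (b=5); 5→6: 6^2 + 3 = 39; 39−1 = 38
i=1: 38 = 6^2 + 2 (b=6); 6→7: 7^2 + 2 = 51; 51−1 = 50
i=2: 50 = 7^2 + 1 (b=7); 7→8: 8^2 + 1 = 65; 65−1 = 64
i=3: 64 = 8^2 (b=8); 8→9: 9^2 = 81; 81−1 = 80

64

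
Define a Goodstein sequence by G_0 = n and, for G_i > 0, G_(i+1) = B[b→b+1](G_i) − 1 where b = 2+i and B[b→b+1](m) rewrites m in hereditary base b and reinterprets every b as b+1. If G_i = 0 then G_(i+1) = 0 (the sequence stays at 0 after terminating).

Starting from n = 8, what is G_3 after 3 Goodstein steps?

step 0: 8 = 2^(2 + 1); sub 3 for 2: 3^(3 + 1); = 81; G_1 = 81−1 = 80
step 1: 80 = 2·3^3 + 2·3^2 + 2·3 + 2; sub 4 for 3: 2·4^4 + 2·4^2 + 2·4 + 2; = 554; G_2 = 554−1 = 553
step 2: 553 = 2·4^4 + 2·4^2 + 2·4 + 1; sub 5 for 4: 2·5^5 + 2·5^2 + 2·5 + 1; = 6311; G_3 = 6311−1 = 6310
step 3: 6310 = 2·5^5 + 2·5^2 + 2·5; sub 6 for 5: 2·6^6 + 2·6^2 + 2·6; = 93396; G_4 = 93396−1 = 93395

6310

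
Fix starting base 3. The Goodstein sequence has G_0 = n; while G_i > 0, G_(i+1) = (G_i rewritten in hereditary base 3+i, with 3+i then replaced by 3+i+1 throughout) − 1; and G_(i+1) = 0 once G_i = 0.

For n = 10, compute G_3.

base 3: 10 = 3^2 + 1; at 4: 4^2 + 1 = 17; next = 16
base 4: 16 = 4^2; at 5: 5^2 = 25; next = 24
base 5: 24 = 4·5 + 4; at 6: 4·6 + 4 = 28; next = 27
base 6: 27 = 4·6 + 3; at 7: 4·7 + 3 = 31; next = 30

27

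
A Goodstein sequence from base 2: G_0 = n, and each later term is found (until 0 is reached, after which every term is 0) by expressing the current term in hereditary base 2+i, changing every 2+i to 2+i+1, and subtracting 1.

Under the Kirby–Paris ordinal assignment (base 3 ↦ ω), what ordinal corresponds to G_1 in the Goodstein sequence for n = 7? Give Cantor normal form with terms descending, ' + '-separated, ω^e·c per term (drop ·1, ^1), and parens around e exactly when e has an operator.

ω^ω + ω

[0] 7 ≡ 2^2 + 2 + 1 (base 2). Lift 3: 31. −1: 30.
[1] 30 ≡ 3^3 + 3 (base 3). Lift 4: 260. −1: 259.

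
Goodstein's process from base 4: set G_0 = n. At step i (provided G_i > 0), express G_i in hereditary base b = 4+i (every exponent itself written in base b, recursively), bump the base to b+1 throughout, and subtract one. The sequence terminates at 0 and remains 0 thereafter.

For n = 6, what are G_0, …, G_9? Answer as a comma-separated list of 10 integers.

G_0 = 6. HB_4(6) = 4 + 2. Bump = 7. G_1 = 6.
G_1 = 6. HB_5(6) = 5 + 1. Bump = 7. G_2 = 6.
G_2 = 6. HB_6(6) = 6. Bump = 7. G_3 = 6.
G_3 = 6. HB_7(6) = 6. Bump = 6. G_4 = 5.
G_4 = 5. HB_8(5) = 5. Bump = 5. G_5 = 4.
G_5 = 4. HB_9(4) = 4. Bump = 4. G_6 = 3.
G_6 = 3. HB_10(3) = 3. Bump = 3. G_7 = 2.
G_7 = 2. HB_11(2) = 2. Bump = 2. G_8 = 1.
G_8 = 1. HB_12(1) = 1. Bump = 1. G_9 = 0.

6, 6, 6, 6, 5, 4, 3, 2, 1, 0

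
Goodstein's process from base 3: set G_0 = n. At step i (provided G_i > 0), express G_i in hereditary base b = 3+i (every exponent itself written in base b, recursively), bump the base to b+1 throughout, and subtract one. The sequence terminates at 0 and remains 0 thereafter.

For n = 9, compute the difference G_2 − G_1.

2

G_0 = 9. HB_3(9) = 3^2. Bump = 16. G_1 = 15.
G_1 = 15. HB_4(15) = 3·4 + 3. Bump = 18. G_2 = 17.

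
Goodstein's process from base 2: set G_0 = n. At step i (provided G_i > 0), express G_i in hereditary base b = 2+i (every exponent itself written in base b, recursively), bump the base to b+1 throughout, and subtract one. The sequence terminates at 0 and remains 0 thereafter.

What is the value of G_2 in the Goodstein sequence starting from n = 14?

1281

[0] 14 ≡ 2^(2 + 1) + 2^2 + 2 (base 2). Lift 3: 111. −1: 110.
[1] 110 ≡ 3^(3 + 1) + 3^3 + 2 (base 3). Lift 4: 1282. −1: 1281.
[2] 1281 ≡ 4^(4 + 1) + 4^4 + 1 (base 4). Lift 5: 18751. −1: 18750.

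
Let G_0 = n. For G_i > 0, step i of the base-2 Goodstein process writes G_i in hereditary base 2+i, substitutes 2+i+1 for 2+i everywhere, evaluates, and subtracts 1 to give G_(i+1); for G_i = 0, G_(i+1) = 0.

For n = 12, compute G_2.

G_0 = 12. HB_2(12) = 2^(2 + 1) + 2^2. Bump = 108. G_1 = 107.
G_1 = 107. HB_3(107) = 3^(3 + 1) + 2·3^2 + 2·3 + 2. Bump = 1066. G_2 = 1065.
G_2 = 1065. HB_4(1065) = 4^(4 + 1) + 2·4^2 + 2·4 + 1. Bump = 15686. G_3 = 15685.

1065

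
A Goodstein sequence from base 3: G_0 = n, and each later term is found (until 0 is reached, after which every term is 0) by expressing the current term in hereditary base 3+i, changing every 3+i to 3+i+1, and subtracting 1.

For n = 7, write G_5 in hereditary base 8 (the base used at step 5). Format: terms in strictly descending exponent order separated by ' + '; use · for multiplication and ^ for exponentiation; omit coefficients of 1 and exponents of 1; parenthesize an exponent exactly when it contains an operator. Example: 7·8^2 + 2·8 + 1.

8 + 1

step 0: 7 = 2·3 + 1; sub 4 for 3: 2·4 + 1; = 9; G_1 = 9−1 = 8
step 1: 8 = 2·4; sub 5 for 4: 2·5; = 10; G_2 = 10−1 = 9
step 2: 9 = 5 + 4; sub 6 for 5: 6 + 4; = 10; G_3 = 10−1 = 9
step 3: 9 = 6 + 3; sub 7 for 6: 7 + 3; = 10; G_4 = 10−1 = 9
step 4: 9 = 7 + 2; sub 8 for 7: 8 + 2; = 10; G_5 = 10−1 = 9
step 5: 9 = 8 + 1; sub 9 for 8: 9 + 1; = 10; G_6 = 10−1 = 9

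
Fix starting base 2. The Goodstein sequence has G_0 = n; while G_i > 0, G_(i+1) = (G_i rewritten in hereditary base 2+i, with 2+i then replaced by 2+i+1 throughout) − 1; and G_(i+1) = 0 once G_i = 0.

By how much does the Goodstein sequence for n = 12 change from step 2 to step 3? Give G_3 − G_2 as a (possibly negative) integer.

base 2: 12 = 2^(2 + 1) + 2^2; at 3: 3^(3 + 1) + 3^3 = 108; next = 107
base 3: 107 = 3^(3 + 1) + 2·3^2 + 2·3 + 2; at 4: 4^(4 + 1) + 2·4^2 + 2·4 + 2 = 1066; next = 1065
base 4: 1065 = 4^(4 + 1) + 2·4^2 + 2·4 + 1; at 5: 5^(5 + 1) + 2·5^2 + 2·5 + 1 = 15686; next = 15685

14620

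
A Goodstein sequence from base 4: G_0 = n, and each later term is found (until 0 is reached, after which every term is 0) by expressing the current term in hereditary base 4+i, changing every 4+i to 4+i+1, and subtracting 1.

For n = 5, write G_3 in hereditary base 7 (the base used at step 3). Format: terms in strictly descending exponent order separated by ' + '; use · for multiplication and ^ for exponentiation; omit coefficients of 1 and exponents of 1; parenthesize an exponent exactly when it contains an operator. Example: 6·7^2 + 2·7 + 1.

base 4: 5 = 4 + 1; at 5: 5 + 1 = 6; next = 5
base 5: 5 = 5; at 6: 6 = 6; next = 5
base 6: 5 = 5; at 7: 5 = 5; next = 4
base 7: 4 = 4; at 8: 4 = 4; next = 3

4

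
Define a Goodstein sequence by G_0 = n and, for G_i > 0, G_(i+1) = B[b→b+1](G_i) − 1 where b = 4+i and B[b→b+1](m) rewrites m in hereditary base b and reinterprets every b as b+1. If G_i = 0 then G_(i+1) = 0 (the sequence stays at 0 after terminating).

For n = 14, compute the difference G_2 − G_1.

G_0 = 14. HB_4(14) = 3·4 + 2. Bump = 17. G_1 = 16.
G_1 = 16. HB_5(16) = 3·5 + 1. Bump = 19. G_2 = 18.

2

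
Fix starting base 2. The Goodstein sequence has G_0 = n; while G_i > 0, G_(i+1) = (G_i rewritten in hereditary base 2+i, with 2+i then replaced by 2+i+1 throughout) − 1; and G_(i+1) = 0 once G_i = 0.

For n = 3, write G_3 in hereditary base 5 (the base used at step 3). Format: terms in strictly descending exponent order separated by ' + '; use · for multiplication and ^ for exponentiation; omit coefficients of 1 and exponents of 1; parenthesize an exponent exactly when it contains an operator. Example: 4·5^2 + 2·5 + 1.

step 0: 3 = 2 + 1; sub 3 for 2: 3 + 1; = 4; G_1 = 4−1 = 3
step 1: 3 = 3; sub 4 for 3: 4; = 4; G_2 = 4−1 = 3
step 2: 3 = 3; sub 5 for 4: 3; = 3; G_3 = 3−1 = 2
step 3: 2 = 2; sub 6 for 5: 2; = 2; G_4 = 2−1 = 1

2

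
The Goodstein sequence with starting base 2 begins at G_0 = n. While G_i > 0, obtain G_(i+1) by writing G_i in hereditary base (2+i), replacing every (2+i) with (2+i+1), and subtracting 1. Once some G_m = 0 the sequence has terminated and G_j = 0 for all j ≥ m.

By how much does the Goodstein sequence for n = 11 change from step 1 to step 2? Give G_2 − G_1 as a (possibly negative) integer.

11 —HB2→ 2^(2 + 1) + 2 + 1 —bump→ 3^(3 + 1) + 3 + 1 = 85 —(−1)→ 84
84 —HB3→ 3^(3 + 1) + 3 —bump→ 4^(4 + 1) + 4 = 1028 —(−1)→ 1027

943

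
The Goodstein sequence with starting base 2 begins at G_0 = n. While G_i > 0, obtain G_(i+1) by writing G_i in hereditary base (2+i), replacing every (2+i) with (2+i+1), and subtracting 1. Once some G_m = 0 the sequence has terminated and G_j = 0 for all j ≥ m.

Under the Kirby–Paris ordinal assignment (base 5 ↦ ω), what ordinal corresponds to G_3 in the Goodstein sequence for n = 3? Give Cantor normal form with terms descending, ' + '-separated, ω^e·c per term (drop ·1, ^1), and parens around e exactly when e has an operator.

2

i=0: 3 = 2 + 1 (b=2); 2→3: 3 + 1 = 4; 4−1 = 3
i=1: 3 = 3 (b=3); 3→4: 4 = 4; 4−1 = 3
i=2: 3 = 3 (b=4); 4→5: 3 = 3; 3−1 = 2
i=3: 2 = 2 (b=5); 5→6: 2 = 2; 2−1 = 1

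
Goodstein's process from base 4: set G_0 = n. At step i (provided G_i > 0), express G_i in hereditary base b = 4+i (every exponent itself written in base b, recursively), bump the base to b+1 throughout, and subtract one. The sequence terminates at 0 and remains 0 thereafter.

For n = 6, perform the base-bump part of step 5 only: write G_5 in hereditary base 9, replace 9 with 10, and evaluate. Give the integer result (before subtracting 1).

4

base 4: 6 = 4 + 2; at 5: 5 + 2 = 7; next = 6
base 5: 6 = 5 + 1; at 6: 6 + 1 = 7; next = 6
base 6: 6 = 6; at 7: 7 = 7; next = 6
base 7: 6 = 6; at 8: 6 = 6; next = 5
base 8: 5 = 5; at 9: 5 = 5; next = 4
base 9: 4 = 4; at 10: 4 = 4; next = 3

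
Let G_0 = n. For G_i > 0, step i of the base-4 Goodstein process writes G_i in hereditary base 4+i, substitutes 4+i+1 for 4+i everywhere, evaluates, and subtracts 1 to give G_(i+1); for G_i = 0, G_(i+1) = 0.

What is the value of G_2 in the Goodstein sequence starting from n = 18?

36

i=0: 18 = 4^2 + 2 (b=4); 4→5: 5^2 + 2 = 27; 27−1 = 26
i=1: 26 = 5^2 + 1 (b=5); 5→6: 6^2 + 1 = 37; 37−1 = 36
i=2: 36 = 6^2 (b=6); 6→7: 7^2 = 49; 49−1 = 48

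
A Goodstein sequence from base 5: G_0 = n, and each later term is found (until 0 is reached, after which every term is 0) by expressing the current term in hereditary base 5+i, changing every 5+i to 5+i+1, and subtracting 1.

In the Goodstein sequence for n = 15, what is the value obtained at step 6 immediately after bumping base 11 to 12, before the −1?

24

(0) 15|_5 = 3·5 ↦ 3·6|_6 = 18 ⇒ 17
(1) 17|_6 = 2·6 + 5 ↦ 2·7 + 5|_7 = 19 ⇒ 18
(2) 18|_7 = 2·7 + 4 ↦ 2·8 + 4|_8 = 20 ⇒ 19
(3) 19|_8 = 2·8 + 3 ↦ 2·9 + 3|_9 = 21 ⇒ 20
(4) 20|_9 = 2·9 + 2 ↦ 2·10 + 2|_10 = 22 ⇒ 21
(5) 21|_10 = 2·10 + 1 ↦ 2·11 + 1|_11 = 23 ⇒ 22
(6) 22|_11 = 2·11 ↦ 2·12|_12 = 24 ⇒ 23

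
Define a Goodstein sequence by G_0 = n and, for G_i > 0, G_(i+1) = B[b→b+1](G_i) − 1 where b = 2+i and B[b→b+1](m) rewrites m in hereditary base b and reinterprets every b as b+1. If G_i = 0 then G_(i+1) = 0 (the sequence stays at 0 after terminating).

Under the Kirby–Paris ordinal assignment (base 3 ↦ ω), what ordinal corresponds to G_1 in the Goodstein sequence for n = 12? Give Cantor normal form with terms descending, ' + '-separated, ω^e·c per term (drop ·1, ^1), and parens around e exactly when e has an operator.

ω^(ω + 1) + ω^2·2 + ω·2 + 2

i=0: 12 = 2^(2 + 1) + 2^2 (b=2); 2→3: 3^(3 + 1) + 3^3 = 108; 108−1 = 107
i=1: 107 = 3^(3 + 1) + 2·3^2 + 2·3 + 2 (b=3); 3→4: 4^(4 + 1) + 2·4^2 + 2·4 + 2 = 1066; 1066−1 = 1065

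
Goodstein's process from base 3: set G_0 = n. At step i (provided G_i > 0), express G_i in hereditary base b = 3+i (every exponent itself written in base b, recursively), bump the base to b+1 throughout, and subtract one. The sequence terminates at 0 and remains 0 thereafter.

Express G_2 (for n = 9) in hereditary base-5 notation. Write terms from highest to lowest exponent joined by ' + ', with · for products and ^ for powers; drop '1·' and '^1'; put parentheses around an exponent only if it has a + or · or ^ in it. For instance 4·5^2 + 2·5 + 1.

3·5 + 2

step 0: 9 = 3^2; sub 4 for 3: 4^2; = 16; G_1 = 16−1 = 15
step 1: 15 = 3·4 + 3; sub 5 for 4: 3·5 + 3; = 18; G_2 = 18−1 = 17
step 2: 17 = 3·5 + 2; sub 6 for 5: 3·6 + 2; = 20; G_3 = 20−1 = 19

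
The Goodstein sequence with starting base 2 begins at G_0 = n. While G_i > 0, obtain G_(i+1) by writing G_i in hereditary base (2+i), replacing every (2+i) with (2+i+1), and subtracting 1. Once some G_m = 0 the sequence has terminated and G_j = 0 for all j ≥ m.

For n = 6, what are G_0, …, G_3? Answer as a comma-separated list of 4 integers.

G_0 = 6. HB_2(6) = 2^2 + 2. Bump = 30. G_1 = 29.
G_1 = 29. HB_3(29) = 3^3 + 2. Bump = 258. G_2 = 257.
G_2 = 257. HB_4(257) = 4^4 + 1. Bump = 3126. G_3 = 3125.

6, 29, 257, 3125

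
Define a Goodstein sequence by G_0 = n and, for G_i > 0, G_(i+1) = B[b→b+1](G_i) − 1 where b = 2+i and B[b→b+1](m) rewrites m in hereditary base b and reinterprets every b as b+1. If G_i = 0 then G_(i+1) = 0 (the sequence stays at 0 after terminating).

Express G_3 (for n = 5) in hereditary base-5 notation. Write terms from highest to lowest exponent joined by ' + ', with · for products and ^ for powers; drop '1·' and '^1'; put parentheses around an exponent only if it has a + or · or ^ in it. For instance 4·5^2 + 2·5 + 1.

i=0: 5 = 2^2 + 1 (b=2); 2→3: 3^3 + 1 = 28; 28−1 = 27
i=1: 27 = 3^3 (b=3); 3→4: 4^4 = 256; 256−1 = 255
i=2: 255 = 3·4^3 + 3·4^2 + 3·4 + 3 (b=4); 4→5: 3·5^3 + 3·5^2 + 3·5 + 3 = 468; 468−1 = 467

3·5^3 + 3·5^2 + 3·5 + 2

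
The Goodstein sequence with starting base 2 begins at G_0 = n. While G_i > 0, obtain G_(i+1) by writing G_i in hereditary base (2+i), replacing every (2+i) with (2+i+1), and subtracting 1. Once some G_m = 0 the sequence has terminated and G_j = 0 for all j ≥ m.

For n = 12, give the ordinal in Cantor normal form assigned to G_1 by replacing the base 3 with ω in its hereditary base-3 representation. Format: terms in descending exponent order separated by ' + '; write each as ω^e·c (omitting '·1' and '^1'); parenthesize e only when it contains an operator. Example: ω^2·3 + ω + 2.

ω^(ω + 1) + ω^2·2 + ω·2 + 2

(0) 12|_2 = 2^(2 + 1) + 2^2 ↦ 3^(3 + 1) + 3^3|_3 = 108 ⇒ 107
(1) 107|_3 = 3^(3 + 1) + 2·3^2 + 2·3 + 2 ↦ 4^(4 + 1) + 2·4^2 + 2·4 + 2|_4 = 1066 ⇒ 1065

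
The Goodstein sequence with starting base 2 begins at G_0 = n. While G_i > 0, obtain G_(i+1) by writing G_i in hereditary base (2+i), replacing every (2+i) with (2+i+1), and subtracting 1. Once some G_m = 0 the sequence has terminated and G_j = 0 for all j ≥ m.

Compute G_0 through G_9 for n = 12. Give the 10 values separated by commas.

12, 107, 1065, 15685, 280019, 5764910, 134217867, 3486784574, 100000000211, 3138428376974

i=0: 12 = 2^(2 + 1) + 2^2 (b=2); 2→3: 3^(3 + 1) + 3^3 = 108; 108−1 = 107
i=1: 107 = 3^(3 + 1) + 2·3^2 + 2·3 + 2 (b=3); 3→4: 4^(4 + 1) + 2·4^2 + 2·4 + 2 = 1066; 1066−1 = 1065
i=2: 1065 = 4^(4 + 1) + 2·4^2 + 2·4 + 1 (b=4); 4→5: 5^(5 + 1) + 2·5^2 + 2·5 + 1 = 15686; 15686−1 = 15685
i=3: 15685 = 5^(5 + 1) + 2·5^2 + 2·5 (b=5); 5→6: 6^(6 + 1) + 2·6^2 + 2·6 = 280020; 280020−1 = 280019
i=4: 280019 = 6^(6 + 1) + 2·6^2 + 6 + 5 (b=6); 6→7: 7^(7 + 1) + 2·7^2 + 7 + 5 = 5764911; 5764911−1 = 5764910
i=5: 5764910 = 7^(7 + 1) + 2·7^2 + 7 + 4 (b=7); 7→8: 8^(8 + 1) + 2·8^2 + 8 + 4 = 134217868; 134217868−1 = 134217867
i=6: 134217867 = 8^(8 + 1) + 2·8^2 + 8 + 3 (b=8); 8→9: 9^(9 + 1) + 2·9^2 + 9 + 3 = 3486784575; 3486784575−1 = 3486784574
i=7: 3486784574 = 9^(9 + 1) + 2·9^2 + 9 + 2 (b=9); 9→10: 10^(10 + 1) + 2·10^2 + 10 + 2 = 100000000212; 100000000212−1 = 100000000211
i=8: 100000000211 = 10^(10 + 1) + 2·10^2 + 10 + 1 (b=10); 10→11: 11^(11 + 1) + 2·11^2 + 11 + 1 = 3138428376975; 3138428376975−1 = 3138428376974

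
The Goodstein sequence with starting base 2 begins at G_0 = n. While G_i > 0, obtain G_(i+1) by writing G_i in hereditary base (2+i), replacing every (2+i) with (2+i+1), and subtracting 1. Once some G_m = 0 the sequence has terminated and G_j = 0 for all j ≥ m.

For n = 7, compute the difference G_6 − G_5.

[0] 7 ≡ 2^2 + 2 + 1 (base 2). Lift 3: 31. −1: 30.
[1] 30 ≡ 3^3 + 3 (base 3). Lift 4: 260. −1: 259.
[2] 259 ≡ 4^4 + 3 (base 4). Lift 5: 3128. −1: 3127.
[3] 3127 ≡ 5^5 + 2 (base 5). Lift 6: 46658. −1: 46657.
[4] 46657 ≡ 6^6 + 1 (base 6). Lift 7: 823544. −1: 823543.
[5] 823543 ≡ 7^7 (base 7). Lift 8: 16777216. −1: 16777215.

15953672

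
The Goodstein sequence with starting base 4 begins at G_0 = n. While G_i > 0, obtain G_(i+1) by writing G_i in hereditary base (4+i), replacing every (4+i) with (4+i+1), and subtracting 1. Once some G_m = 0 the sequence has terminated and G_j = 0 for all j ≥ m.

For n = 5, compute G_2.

G_0=5  [base 4] 4 + 1  →[4↦5]→  5 + 1 = 6  −1 ⇒ G_1=5
G_1=5  [base 5] 5  →[5↦6]→  6 = 6  −1 ⇒ G_2=5
G_2=5  [base 6] 5  →[6↦7]→  5 = 5  −1 ⇒ G_3=4

5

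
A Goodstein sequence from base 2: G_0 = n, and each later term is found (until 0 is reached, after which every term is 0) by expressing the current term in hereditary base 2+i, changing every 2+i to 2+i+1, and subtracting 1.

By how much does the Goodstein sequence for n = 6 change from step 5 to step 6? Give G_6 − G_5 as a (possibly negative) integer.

89204

step 0: 6 = 2^2 + 2; sub 3 for 2: 3^3 + 3; = 30; G_1 = 30−1 = 29
step 1: 29 = 3^3 + 2; sub 4 for 3: 4^4 + 2; = 258; G_2 = 258−1 = 257
step 2: 257 = 4^4 + 1; sub 5 for 4: 5^5 + 1; = 3126; G_3 = 3126−1 = 3125
step 3: 3125 = 5^5; sub 6 for 5: 6^6; = 46656; G_4 = 46656−1 = 46655
step 4: 46655 = 5·6^5 + 5·6^4 + 5·6^3 + 5·6^2 + 5·6 + 5; sub 7 for 6: 5·7^5 + 5·7^4 + 5·7^3 + 5·7^2 + 5·7 + 5; = 98040; G_5 = 98040−1 = 98039
step 5: 98039 = 5·7^5 + 5·7^4 + 5·7^3 + 5·7^2 + 5·7 + 4; sub 8 for 7: 5·8^5 + 5·8^4 + 5·8^3 + 5·8^2 + 5·8 + 4; = 187244; G_6 = 187244−1 = 187243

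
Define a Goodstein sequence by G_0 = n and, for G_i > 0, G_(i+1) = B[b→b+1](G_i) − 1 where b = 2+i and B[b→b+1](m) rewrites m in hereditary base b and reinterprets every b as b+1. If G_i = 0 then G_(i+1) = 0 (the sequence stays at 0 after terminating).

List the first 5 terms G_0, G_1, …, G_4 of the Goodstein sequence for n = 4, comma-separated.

4, 26, 41, 60, 83

i=0: 4 = 2^2 (b=2); 2→3: 3^3 = 27; 27−1 = 26
i=1: 26 = 2·3^2 + 2·3 + 2 (b=3); 3→4: 2·4^2 + 2·4 + 2 = 42; 42−1 = 41
i=2: 41 = 2·4^2 + 2·4 + 1 (b=4); 4→5: 2·5^2 + 2·5 + 1 = 61; 61−1 = 60
i=3: 60 = 2·5^2 + 2·5 (b=5); 5→6: 2·6^2 + 2·6 = 84; 84−1 = 83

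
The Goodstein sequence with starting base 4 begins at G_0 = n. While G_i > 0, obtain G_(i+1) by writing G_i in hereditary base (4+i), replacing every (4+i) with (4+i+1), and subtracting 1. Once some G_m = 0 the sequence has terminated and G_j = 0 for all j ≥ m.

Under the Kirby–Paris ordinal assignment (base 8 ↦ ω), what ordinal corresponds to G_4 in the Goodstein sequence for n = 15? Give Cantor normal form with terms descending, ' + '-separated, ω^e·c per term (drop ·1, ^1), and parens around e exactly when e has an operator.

base 4: 15 = 3·4 + 3; at 5: 3·5 + 3 = 18; next = 17
base 5: 17 = 3·5 + 2; at 6: 3·6 + 2 = 20; next = 19
base 6: 19 = 3·6 + 1; at 7: 3·7 + 1 = 22; next = 21
base 7: 21 = 3·7; at 8: 3·8 = 24; next = 23
base 8: 23 = 2·8 + 7; at 9: 2·9 + 7 = 25; next = 24

ω·2 + 7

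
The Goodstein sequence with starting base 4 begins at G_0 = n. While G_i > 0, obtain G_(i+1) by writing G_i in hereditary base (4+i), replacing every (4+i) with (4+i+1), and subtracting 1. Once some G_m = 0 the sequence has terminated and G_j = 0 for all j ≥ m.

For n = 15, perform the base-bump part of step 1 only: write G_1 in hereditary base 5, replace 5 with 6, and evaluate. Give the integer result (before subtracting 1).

20

(0) 15|_4 = 3·4 + 3 ↦ 3·5 + 3|_5 = 18 ⇒ 17
(1) 17|_5 = 3·5 + 2 ↦ 3·6 + 2|_6 = 20 ⇒ 19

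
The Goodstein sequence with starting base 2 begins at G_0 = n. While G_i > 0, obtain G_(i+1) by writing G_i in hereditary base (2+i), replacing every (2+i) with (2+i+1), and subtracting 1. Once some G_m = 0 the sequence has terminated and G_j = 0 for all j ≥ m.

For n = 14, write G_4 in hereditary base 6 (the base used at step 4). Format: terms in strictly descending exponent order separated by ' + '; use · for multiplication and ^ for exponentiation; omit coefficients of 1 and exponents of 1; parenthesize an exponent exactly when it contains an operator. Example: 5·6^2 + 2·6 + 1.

G_0=14  [base 2] 2^(2 + 1) + 2^2 + 2  →[2↦3]→  3^(3 + 1) + 3^3 + 3 = 111  −1 ⇒ G_1=110
G_1=110  [base 3] 3^(3 + 1) + 3^3 + 2  →[3↦4]→  4^(4 + 1) + 4^4 + 2 = 1282  −1 ⇒ G_2=1281
G_2=1281  [base 4] 4^(4 + 1) + 4^4 + 1  →[4↦5]→  5^(5 + 1) + 5^5 + 1 = 18751  −1 ⇒ G_3=18750
G_3=18750  [base 5] 5^(5 + 1) + 5^5  →[5↦6]→  6^(6 + 1) + 6^6 = 326592  −1 ⇒ G_4=326591
G_4=326591  [base 6] 6^(6 + 1) + 5·6^5 + 5·6^4 + 5·6^3 + 5·6^2 + 5·6 + 5  →[6↦7]→  7^(7 + 1) + 5·7^5 + 5·7^4 + 5·7^3 + 5·7^2 + 5·7 + 5 = 5862841  −1 ⇒ G_5=5862840

6^(6 + 1) + 5·6^5 + 5·6^4 + 5·6^3 + 5·6^2 + 5·6 + 5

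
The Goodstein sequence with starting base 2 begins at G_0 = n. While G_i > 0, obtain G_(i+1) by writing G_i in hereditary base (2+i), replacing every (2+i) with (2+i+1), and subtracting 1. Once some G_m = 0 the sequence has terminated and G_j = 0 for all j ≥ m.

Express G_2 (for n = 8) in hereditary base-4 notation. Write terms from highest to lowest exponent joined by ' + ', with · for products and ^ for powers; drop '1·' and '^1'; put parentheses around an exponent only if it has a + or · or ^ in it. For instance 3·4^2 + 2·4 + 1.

2·4^4 + 2·4^2 + 2·4 + 1

step 0: 8 = 2^(2 + 1); sub 3 for 2: 3^(3 + 1); = 81; G_1 = 81−1 = 80
step 1: 80 = 2·3^3 + 2·3^2 + 2·3 + 2; sub 4 for 3: 2·4^4 + 2·4^2 + 2·4 + 2; = 554; G_2 = 554−1 = 553
step 2: 553 = 2·4^4 + 2·4^2 + 2·4 + 1; sub 5 for 4: 2·5^5 + 2·5^2 + 2·5 + 1; = 6311; G_3 = 6311−1 = 6310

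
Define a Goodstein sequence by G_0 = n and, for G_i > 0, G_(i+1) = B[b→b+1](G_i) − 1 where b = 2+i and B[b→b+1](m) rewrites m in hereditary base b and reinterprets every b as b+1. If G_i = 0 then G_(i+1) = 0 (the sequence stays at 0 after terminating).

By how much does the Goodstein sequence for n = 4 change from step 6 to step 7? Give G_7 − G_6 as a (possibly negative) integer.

G_0 = 4. HB_2(4) = 2^2. Bump = 27. G_1 = 26.
G_1 = 26. HB_3(26) = 2·3^2 + 2·3 + 2. Bump = 42. G_2 = 41.
G_2 = 41. HB_4(41) = 2·4^2 + 2·4 + 1. Bump = 61. G_3 = 60.
G_3 = 60. HB_5(60) = 2·5^2 + 2·5. Bump = 84. G_4 = 83.
G_4 = 83. HB_6(83) = 2·6^2 + 6 + 5. Bump = 110. G_5 = 109.
G_5 = 109. HB_7(109) = 2·7^2 + 7 + 4. Bump = 140. G_6 = 139.
G_6 = 139. HB_8(139) = 2·8^2 + 8 + 3. Bump = 174. G_7 = 173.

34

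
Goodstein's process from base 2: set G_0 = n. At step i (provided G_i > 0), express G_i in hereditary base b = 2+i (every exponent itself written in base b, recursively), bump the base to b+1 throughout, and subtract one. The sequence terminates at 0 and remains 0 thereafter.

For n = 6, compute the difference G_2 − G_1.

228

G_0 = 6. HB_2(6) = 2^2 + 2. Bump = 30. G_1 = 29.
G_1 = 29. HB_3(29) = 3^3 + 2. Bump = 258. G_2 = 257.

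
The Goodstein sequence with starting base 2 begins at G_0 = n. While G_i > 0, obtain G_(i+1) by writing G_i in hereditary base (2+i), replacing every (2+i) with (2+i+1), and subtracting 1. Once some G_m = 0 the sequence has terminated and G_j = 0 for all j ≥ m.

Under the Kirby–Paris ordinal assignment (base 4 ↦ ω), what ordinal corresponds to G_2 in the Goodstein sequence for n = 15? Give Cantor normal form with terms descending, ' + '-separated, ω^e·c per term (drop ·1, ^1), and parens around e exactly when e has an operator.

15 —HB2→ 2^(2 + 1) + 2^2 + 2 + 1 —bump→ 3^(3 + 1) + 3^3 + 3 + 1 = 112 —(−1)→ 111
111 —HB3→ 3^(3 + 1) + 3^3 + 3 —bump→ 4^(4 + 1) + 4^4 + 4 = 1284 —(−1)→ 1283

ω^(ω + 1) + ω^ω + 3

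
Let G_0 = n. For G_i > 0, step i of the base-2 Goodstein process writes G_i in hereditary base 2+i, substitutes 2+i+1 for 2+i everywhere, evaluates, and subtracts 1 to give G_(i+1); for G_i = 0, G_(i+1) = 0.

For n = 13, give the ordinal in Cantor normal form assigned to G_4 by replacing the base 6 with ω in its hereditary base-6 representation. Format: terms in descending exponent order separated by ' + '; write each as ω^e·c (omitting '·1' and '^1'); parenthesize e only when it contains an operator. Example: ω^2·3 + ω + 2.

base 2: 13 = 2^(2 + 1) + 2^2 + 1; at 3: 3^(3 + 1) + 3^3 + 1 = 109; next = 108
base 3: 108 = 3^(3 + 1) + 3^3; at 4: 4^(4 + 1) + 4^4 = 1280; next = 1279
base 4: 1279 = 4^(4 + 1) + 3·4^3 + 3·4^2 + 3·4 + 3; at 5: 5^(5 + 1) + 3·5^3 + 3·5^2 + 3·5 + 3 = 16093; next = 16092
base 5: 16092 = 5^(5 + 1) + 3·5^3 + 3·5^2 + 3·5 + 2; at 6: 6^(6 + 1) + 3·6^3 + 3·6^2 + 3·6 + 2 = 280712; next = 280711
base 6: 280711 = 6^(6 + 1) + 3·6^3 + 3·6^2 + 3·6 + 1; at 7: 7^(7 + 1) + 3·7^3 + 3·7^2 + 3·7 + 1 = 5765999; next = 5765998

ω^(ω + 1) + ω^3·3 + ω^2·3 + ω·3 + 1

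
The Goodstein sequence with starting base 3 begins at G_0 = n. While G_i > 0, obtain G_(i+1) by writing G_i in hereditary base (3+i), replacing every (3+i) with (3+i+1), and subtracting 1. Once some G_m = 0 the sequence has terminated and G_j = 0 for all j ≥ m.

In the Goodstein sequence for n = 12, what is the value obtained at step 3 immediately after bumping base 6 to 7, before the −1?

base 3: 12 = 3^2 + 3; at 4: 4^2 + 4 = 20; next = 19
base 4: 19 = 4^2 + 3; at 5: 5^2 + 3 = 28; next = 27
base 5: 27 = 5^2 + 2; at 6: 6^2 + 2 = 38; next = 37
base 6: 37 = 6^2 + 1; at 7: 7^2 + 1 = 50; next = 49

50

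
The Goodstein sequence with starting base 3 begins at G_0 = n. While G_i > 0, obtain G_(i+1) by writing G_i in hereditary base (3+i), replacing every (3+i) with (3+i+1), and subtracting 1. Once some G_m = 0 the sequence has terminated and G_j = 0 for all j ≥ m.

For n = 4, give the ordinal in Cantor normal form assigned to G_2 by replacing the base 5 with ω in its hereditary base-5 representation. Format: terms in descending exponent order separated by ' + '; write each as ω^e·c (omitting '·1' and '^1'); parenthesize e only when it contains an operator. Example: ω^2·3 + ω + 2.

i=0: 4 = 3 + 1 (b=3); 3→4: 4 + 1 = 5; 5−1 = 4
i=1: 4 = 4 (b=4); 4→5: 5 = 5; 5−1 = 4
i=2: 4 = 4 (b=5); 5→6: 4 = 4; 4−1 = 3

4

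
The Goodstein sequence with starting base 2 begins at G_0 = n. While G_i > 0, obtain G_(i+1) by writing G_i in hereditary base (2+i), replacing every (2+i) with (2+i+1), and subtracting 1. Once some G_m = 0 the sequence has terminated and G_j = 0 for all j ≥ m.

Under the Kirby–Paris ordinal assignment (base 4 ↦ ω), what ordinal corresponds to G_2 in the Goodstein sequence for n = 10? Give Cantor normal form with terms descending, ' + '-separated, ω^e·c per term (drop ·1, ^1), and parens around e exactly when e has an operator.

i=0: 10 = 2^(2 + 1) + 2 (b=2); 2→3: 3^(3 + 1) + 3 = 84; 84−1 = 83
i=1: 83 = 3^(3 + 1) + 2 (b=3); 3→4: 4^(4 + 1) + 2 = 1026; 1026−1 = 1025
i=2: 1025 = 4^(4 + 1) + 1 (b=4); 4→5: 5^(5 + 1) + 1 = 15626; 15626−1 = 15625

ω^(ω + 1) + 1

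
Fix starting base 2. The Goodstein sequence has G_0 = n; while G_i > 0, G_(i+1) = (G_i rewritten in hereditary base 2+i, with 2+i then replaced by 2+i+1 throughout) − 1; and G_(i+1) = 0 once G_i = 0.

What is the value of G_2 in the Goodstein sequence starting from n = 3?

G_0 = 3. HB_2(3) = 2 + 1. Bump = 4. G_1 = 3.
G_1 = 3. HB_3(3) = 3. Bump = 4. G_2 = 3.
G_2 = 3. HB_4(3) = 3. Bump = 3. G_3 = 2.

3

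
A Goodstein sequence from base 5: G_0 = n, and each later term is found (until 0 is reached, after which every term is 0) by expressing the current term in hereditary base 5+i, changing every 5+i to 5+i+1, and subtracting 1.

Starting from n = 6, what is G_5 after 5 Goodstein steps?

[0] 6 ≡ 5 + 1 (base 5). Lift 6: 7. −1: 6.
[1] 6 ≡ 6 (base 6). Lift 7: 7. −1: 6.
[2] 6 ≡ 6 (base 7). Lift 8: 6. −1: 5.
[3] 5 ≡ 5 (base 8). Lift 9: 5. −1: 4.
[4] 4 ≡ 4 (base 9). Lift 10: 4. −1: 3.
[5] 3 ≡ 3 (base 10). Lift 11: 3. −1: 2.

3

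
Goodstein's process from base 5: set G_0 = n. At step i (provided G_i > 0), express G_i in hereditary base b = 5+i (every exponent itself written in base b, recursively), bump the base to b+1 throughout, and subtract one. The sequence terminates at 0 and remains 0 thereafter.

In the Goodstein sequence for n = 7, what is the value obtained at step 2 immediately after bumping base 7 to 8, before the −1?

i=0: 7 = 5 + 2 (b=5); 5→6: 6 + 2 = 8; 8−1 = 7
i=1: 7 = 6 + 1 (b=6); 6→7: 7 + 1 = 8; 8−1 = 7

8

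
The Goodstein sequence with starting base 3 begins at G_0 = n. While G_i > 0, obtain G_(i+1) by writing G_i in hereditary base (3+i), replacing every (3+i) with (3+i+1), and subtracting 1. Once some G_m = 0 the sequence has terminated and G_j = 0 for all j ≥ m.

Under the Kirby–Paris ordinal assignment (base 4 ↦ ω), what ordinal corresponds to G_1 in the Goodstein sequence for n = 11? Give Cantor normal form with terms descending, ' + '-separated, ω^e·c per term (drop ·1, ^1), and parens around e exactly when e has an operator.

ω^2 + 1

[0] 11 ≡ 3^2 + 2 (base 3). Lift 4: 18. −1: 17.
[1] 17 ≡ 4^2 + 1 (base 4). Lift 5: 26. −1: 25.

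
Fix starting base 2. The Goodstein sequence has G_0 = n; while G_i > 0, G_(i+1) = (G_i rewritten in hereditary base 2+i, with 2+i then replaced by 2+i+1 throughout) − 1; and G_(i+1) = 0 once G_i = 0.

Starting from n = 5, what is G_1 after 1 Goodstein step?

27

G_0 = 5. HB_2(5) = 2^2 + 1. Bump = 28. G_1 = 27.
G_1 = 27. HB_3(27) = 3^3. Bump = 256. G_2 = 255.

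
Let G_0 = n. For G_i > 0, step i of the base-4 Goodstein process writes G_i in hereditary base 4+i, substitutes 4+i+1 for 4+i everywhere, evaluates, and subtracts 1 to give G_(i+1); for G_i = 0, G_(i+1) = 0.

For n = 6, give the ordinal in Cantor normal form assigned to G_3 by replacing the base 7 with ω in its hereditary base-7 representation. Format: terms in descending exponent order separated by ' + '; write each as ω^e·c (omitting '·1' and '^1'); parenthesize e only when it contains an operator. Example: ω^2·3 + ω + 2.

G_0=6  [base 4] 4 + 2  →[4↦5]→  5 + 2 = 7  −1 ⇒ G_1=6
G_1=6  [base 5] 5 + 1  →[5↦6]→  6 + 1 = 7  −1 ⇒ G_2=6
G_2=6  [base 6] 6  →[6↦7]→  7 = 7  −1 ⇒ G_3=6
G_3=6  [base 7] 6  →[7↦8]→  6 = 6  −1 ⇒ G_4=5

6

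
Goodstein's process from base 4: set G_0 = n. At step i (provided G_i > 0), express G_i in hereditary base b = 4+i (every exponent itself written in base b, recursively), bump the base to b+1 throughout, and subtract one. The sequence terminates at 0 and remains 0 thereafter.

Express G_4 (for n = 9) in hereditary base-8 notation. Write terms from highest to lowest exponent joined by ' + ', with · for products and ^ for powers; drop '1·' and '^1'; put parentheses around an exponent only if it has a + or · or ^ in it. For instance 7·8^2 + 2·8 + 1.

8 + 3

step 0: 9 = 2·4 + 1; sub 5 for 4: 2·5 + 1; = 11; G_1 = 11−1 = 10
step 1: 10 = 2·5; sub 6 for 5: 2·6; = 12; G_2 = 12−1 = 11
step 2: 11 = 6 + 5; sub 7 for 6: 7 + 5; = 12; G_3 = 12−1 = 11
step 3: 11 = 7 + 4; sub 8 for 7: 8 + 4; = 12; G_4 = 12−1 = 11
step 4: 11 = 8 + 3; sub 9 for 8: 9 + 3; = 12; G_5 = 12−1 = 11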